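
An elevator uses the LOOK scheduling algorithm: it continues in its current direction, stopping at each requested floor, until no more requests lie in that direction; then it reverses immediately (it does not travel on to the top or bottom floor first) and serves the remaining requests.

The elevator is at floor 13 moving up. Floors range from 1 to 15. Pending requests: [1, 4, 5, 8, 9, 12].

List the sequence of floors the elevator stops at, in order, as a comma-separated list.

Current: 13, moving UP
Serve above first (ascending): []
Then reverse, serve below (descending): [12, 9, 8, 5, 4, 1]

Answer: 12, 9, 8, 5, 4, 1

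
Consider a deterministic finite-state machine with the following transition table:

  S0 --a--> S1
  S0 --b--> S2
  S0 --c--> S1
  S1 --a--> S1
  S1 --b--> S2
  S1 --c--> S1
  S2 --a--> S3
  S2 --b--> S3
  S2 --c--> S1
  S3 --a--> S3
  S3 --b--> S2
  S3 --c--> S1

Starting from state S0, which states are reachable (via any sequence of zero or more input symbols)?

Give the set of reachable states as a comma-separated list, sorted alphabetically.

Answer: S0, S1, S2, S3

Derivation:
BFS from S0:
  visit S0: S0--a-->S1 (new), S0--b-->S2 (new), S0--c-->S1 (seen)
  visit S1: S1--a-->S1 (seen), S1--b-->S2 (seen), S1--c-->S1 (seen)
  visit S2: S2--a-->S3 (new), S2--b-->S3 (seen), S2--c-->S1 (seen)
  visit S3: S3--a-->S3 (seen), S3--b-->S2 (seen), S3--c-->S1 (seen)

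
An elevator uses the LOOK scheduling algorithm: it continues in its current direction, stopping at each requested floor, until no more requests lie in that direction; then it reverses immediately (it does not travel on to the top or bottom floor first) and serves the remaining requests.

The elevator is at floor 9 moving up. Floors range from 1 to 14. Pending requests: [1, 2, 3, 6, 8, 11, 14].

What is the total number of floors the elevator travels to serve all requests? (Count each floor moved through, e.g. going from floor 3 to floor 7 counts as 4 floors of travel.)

Answer: 18

Derivation:
Start at floor 9 moving up, LOOK stop order: [11, 14, 8, 6, 3, 2, 1]
  9 → 11: |11-9| = 2, total = 2
  11 → 14: |14-11| = 3, total = 5
  14 → 8: |8-14| = 6, total = 11
  8 → 6: |6-8| = 2, total = 13
  6 → 3: |3-6| = 3, total = 16
  3 → 2: |2-3| = 1, total = 17
  2 → 1: |1-2| = 1, total = 18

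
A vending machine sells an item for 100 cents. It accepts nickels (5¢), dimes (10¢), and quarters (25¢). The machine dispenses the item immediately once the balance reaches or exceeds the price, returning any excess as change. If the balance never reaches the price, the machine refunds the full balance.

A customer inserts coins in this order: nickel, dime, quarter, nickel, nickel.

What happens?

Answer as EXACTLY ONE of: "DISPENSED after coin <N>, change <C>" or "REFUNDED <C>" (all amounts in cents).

Price: 100¢
Coin 1 (nickel, 5¢): balance = 5¢
Coin 2 (dime, 10¢): balance = 15¢
Coin 3 (quarter, 25¢): balance = 40¢
Coin 4 (nickel, 5¢): balance = 45¢
Coin 5 (nickel, 5¢): balance = 50¢
All coins inserted, balance 50¢ < price 100¢ → REFUND 50¢

Answer: REFUNDED 50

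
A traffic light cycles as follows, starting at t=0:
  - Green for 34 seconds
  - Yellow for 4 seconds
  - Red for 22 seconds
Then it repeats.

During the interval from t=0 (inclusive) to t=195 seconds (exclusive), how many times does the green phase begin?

Cycle = 34+4+22 = 60s
green phase starts at t = k*60 + 0 for k=0,1,2,...
Need k*60+0 < 195 → k < 3.250
k ∈ {0, ..., 3} → 4 starts

Answer: 4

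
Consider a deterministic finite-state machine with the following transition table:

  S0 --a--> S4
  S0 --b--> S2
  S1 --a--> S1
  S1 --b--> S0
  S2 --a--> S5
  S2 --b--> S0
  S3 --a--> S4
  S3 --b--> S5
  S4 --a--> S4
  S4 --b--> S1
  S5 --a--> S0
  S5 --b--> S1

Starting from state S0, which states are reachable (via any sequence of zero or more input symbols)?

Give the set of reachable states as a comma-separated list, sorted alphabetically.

BFS from S0:
  visit S0: S0--a-->S4 (new), S0--b-->S2 (new)
  visit S4: S4--a-->S4 (seen), S4--b-->S1 (new)
  visit S2: S2--a-->S5 (new), S2--b-->S0 (seen)
  visit S1: S1--a-->S1 (seen), S1--b-->S0 (seen)
  visit S5: S5--a-->S0 (seen), S5--b-->S1 (seen)

Answer: S0, S1, S2, S4, S5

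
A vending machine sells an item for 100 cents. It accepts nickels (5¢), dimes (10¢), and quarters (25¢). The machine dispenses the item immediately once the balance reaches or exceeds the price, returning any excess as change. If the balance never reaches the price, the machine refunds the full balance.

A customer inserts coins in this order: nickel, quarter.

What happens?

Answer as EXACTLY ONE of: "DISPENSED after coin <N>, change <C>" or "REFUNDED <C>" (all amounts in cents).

Answer: REFUNDED 30

Derivation:
Price: 100¢
Coin 1 (nickel, 5¢): balance = 5¢
Coin 2 (quarter, 25¢): balance = 30¢
All coins inserted, balance 30¢ < price 100¢ → REFUND 30¢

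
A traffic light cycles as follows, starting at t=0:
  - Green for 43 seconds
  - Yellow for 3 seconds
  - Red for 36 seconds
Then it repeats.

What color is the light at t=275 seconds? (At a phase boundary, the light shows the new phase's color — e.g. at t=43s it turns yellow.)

Answer: green

Derivation:
Cycle length = 43 + 3 + 36 = 82s
t = 275, phase_t = 275 mod 82 = 29
29 < 43 (green end) → GREEN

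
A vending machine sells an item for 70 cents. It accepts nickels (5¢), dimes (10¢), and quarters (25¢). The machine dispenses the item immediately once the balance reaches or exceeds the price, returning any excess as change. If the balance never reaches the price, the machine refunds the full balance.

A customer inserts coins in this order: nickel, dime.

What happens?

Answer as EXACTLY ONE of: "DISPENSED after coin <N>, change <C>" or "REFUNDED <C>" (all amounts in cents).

Answer: REFUNDED 15

Derivation:
Price: 70¢
Coin 1 (nickel, 5¢): balance = 5¢
Coin 2 (dime, 10¢): balance = 15¢
All coins inserted, balance 15¢ < price 70¢ → REFUND 15¢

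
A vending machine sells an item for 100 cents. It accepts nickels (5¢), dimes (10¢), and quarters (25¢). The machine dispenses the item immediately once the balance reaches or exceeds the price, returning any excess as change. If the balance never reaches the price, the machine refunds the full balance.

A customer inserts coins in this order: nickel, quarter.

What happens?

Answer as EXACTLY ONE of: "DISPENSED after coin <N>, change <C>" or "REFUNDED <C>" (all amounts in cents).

Answer: REFUNDED 30

Derivation:
Price: 100¢
Coin 1 (nickel, 5¢): balance = 5¢
Coin 2 (quarter, 25¢): balance = 30¢
All coins inserted, balance 30¢ < price 100¢ → REFUND 30¢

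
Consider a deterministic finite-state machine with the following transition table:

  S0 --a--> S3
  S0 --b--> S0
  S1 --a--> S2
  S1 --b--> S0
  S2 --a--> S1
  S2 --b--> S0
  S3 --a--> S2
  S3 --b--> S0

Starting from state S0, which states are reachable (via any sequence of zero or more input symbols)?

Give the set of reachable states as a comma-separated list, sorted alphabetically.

BFS from S0:
  visit S0: S0--a-->S3 (new), S0--b-->S0 (seen)
  visit S3: S3--a-->S2 (new), S3--b-->S0 (seen)
  visit S2: S2--a-->S1 (new), S2--b-->S0 (seen)
  visit S1: S1--a-->S2 (seen), S1--b-->S0 (seen)

Answer: S0, S1, S2, S3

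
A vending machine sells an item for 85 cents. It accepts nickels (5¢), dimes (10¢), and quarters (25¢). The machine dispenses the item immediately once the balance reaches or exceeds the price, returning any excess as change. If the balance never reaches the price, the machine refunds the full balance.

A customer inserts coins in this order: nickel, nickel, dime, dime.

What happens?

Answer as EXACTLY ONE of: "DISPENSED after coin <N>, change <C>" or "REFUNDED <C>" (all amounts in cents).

Price: 85¢
Coin 1 (nickel, 5¢): balance = 5¢
Coin 2 (nickel, 5¢): balance = 10¢
Coin 3 (dime, 10¢): balance = 20¢
Coin 4 (dime, 10¢): balance = 30¢
All coins inserted, balance 30¢ < price 85¢ → REFUND 30¢

Answer: REFUNDED 30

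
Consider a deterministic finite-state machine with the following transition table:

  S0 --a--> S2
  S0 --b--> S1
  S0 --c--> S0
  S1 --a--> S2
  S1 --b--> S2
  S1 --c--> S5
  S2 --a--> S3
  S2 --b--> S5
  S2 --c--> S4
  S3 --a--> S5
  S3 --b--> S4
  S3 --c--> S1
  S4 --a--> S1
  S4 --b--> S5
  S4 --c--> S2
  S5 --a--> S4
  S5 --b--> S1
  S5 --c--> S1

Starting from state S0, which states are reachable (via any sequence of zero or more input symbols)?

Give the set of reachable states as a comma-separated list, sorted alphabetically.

BFS from S0:
  visit S0: S0--a-->S2 (new), S0--b-->S1 (new), S0--c-->S0 (seen)
  visit S2: S2--a-->S3 (new), S2--b-->S5 (new), S2--c-->S4 (new)
  visit S1: S1--a-->S2 (seen), S1--b-->S2 (seen), S1--c-->S5 (seen)
  visit S3: S3--a-->S5 (seen), S3--b-->S4 (seen), S3--c-->S1 (seen)
  visit S5: S5--a-->S4 (seen), S5--b-->S1 (seen), S5--c-->S1 (seen)
  visit S4: S4--a-->S1 (seen), S4--b-->S5 (seen), S4--c-->S2 (seen)

Answer: S0, S1, S2, S3, S4, S5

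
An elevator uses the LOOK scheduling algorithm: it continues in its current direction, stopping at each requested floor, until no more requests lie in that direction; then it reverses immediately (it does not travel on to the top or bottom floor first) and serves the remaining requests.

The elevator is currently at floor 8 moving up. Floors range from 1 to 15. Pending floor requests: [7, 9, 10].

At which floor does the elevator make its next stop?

Current floor: 8, direction: up
Requests above: [9, 10]
Requests below: [7]
Moving up and requests lie above → nearest above is min([9, 10]) = 9

Answer: 9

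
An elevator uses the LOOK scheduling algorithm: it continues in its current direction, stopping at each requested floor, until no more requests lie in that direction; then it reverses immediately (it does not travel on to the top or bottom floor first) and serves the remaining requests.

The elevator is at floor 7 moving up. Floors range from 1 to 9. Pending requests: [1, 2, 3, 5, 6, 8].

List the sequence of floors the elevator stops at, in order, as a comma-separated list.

Answer: 8, 6, 5, 3, 2, 1

Derivation:
Current: 7, moving UP
Serve above first (ascending): [8]
Then reverse, serve below (descending): [6, 5, 3, 2, 1]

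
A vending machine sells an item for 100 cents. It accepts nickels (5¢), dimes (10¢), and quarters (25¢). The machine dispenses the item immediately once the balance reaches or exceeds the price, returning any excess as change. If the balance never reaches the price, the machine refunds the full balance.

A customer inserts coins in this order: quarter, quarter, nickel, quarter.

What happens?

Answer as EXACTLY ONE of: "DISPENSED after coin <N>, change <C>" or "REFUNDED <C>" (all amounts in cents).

Answer: REFUNDED 80

Derivation:
Price: 100¢
Coin 1 (quarter, 25¢): balance = 25¢
Coin 2 (quarter, 25¢): balance = 50¢
Coin 3 (nickel, 5¢): balance = 55¢
Coin 4 (quarter, 25¢): balance = 80¢
All coins inserted, balance 80¢ < price 100¢ → REFUND 80¢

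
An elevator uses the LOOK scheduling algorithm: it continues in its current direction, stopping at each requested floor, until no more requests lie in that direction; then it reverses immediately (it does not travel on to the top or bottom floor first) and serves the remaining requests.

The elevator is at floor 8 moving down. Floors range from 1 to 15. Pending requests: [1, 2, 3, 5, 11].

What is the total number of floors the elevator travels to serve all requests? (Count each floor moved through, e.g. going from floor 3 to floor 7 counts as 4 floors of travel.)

Answer: 17

Derivation:
Start at floor 8 moving down, LOOK stop order: [5, 3, 2, 1, 11]
  8 → 5: |5-8| = 3, total = 3
  5 → 3: |3-5| = 2, total = 5
  3 → 2: |2-3| = 1, total = 6
  2 → 1: |1-2| = 1, total = 7
  1 → 11: |11-1| = 10, total = 17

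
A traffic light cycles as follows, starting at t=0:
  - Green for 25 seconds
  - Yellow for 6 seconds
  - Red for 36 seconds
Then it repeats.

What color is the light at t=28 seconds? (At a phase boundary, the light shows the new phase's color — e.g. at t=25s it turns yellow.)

Answer: yellow

Derivation:
Cycle length = 25 + 6 + 36 = 67s
t = 28, phase_t = 28 mod 67 = 28
25 <= 28 < 31 (yellow end) → YELLOW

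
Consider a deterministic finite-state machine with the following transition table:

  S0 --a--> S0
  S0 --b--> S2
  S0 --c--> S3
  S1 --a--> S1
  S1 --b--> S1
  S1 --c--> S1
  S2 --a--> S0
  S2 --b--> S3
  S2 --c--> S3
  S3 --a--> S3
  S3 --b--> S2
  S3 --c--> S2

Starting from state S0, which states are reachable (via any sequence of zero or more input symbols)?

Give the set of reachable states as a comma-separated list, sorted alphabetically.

Answer: S0, S2, S3

Derivation:
BFS from S0:
  visit S0: S0--a-->S0 (seen), S0--b-->S2 (new), S0--c-->S3 (new)
  visit S2: S2--a-->S0 (seen), S2--b-->S3 (seen), S2--c-->S3 (seen)
  visit S3: S3--a-->S3 (seen), S3--b-->S2 (seen), S3--c-->S2 (seen)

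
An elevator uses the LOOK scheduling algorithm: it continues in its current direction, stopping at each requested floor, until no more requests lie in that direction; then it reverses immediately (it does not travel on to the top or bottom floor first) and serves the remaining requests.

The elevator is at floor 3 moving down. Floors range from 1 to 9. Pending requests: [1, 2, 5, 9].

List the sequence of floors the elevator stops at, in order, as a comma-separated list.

Answer: 2, 1, 5, 9

Derivation:
Current: 3, moving DOWN
Serve below first (descending): [2, 1]
Then reverse, serve above (ascending): [5, 9]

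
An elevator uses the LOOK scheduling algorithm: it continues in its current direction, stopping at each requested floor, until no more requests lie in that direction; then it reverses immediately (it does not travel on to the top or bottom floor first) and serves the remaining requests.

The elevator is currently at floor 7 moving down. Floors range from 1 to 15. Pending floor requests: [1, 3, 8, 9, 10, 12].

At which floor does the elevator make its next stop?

Answer: 3

Derivation:
Current floor: 7, direction: down
Requests above: [8, 9, 10, 12]
Requests below: [1, 3]
Moving down and requests lie below → nearest below is max([1, 3]) = 3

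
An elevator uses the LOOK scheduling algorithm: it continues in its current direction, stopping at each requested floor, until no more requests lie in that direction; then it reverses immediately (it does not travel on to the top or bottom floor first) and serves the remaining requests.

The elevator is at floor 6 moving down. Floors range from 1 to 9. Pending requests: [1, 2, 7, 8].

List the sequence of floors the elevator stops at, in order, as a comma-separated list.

Current: 6, moving DOWN
Serve below first (descending): [2, 1]
Then reverse, serve above (ascending): [7, 8]

Answer: 2, 1, 7, 8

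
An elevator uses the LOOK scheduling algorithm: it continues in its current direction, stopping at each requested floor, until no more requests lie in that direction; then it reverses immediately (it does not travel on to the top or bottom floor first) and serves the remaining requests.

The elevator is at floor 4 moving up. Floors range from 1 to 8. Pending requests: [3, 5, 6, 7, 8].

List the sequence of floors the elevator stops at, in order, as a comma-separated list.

Current: 4, moving UP
Serve above first (ascending): [5, 6, 7, 8]
Then reverse, serve below (descending): [3]

Answer: 5, 6, 7, 8, 3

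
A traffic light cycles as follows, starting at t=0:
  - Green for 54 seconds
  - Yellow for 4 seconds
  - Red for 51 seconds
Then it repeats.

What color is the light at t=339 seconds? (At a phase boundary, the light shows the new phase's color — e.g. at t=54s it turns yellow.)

Cycle length = 54 + 4 + 51 = 109s
t = 339, phase_t = 339 mod 109 = 12
12 < 54 (green end) → GREEN

Answer: green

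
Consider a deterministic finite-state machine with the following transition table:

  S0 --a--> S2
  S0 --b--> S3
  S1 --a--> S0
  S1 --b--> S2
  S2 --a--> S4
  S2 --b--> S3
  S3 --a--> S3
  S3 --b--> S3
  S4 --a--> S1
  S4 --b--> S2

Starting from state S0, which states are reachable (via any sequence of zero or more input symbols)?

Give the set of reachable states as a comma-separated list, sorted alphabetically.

Answer: S0, S1, S2, S3, S4

Derivation:
BFS from S0:
  visit S0: S0--a-->S2 (new), S0--b-->S3 (new)
  visit S2: S2--a-->S4 (new), S2--b-->S3 (seen)
  visit S3: S3--a-->S3 (seen), S3--b-->S3 (seen)
  visit S4: S4--a-->S1 (new), S4--b-->S2 (seen)
  visit S1: S1--a-->S0 (seen), S1--b-->S2 (seen)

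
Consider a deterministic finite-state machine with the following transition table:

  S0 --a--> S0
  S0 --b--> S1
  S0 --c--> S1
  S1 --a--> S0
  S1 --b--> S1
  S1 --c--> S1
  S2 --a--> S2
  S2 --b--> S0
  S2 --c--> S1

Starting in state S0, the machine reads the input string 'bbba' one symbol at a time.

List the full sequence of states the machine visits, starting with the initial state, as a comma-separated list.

Start: S0
  read 'b': S0 --b--> S1
  read 'b': S1 --b--> S1
  read 'b': S1 --b--> S1
  read 'a': S1 --a--> S0

Answer: S0, S1, S1, S1, S0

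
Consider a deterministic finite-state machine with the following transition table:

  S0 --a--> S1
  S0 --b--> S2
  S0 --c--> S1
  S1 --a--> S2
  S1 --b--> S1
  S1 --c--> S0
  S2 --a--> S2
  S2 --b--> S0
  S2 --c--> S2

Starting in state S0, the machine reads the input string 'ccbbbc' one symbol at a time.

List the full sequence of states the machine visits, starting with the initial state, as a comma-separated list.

Start: S0
  read 'c': S0 --c--> S1
  read 'c': S1 --c--> S0
  read 'b': S0 --b--> S2
  read 'b': S2 --b--> S0
  read 'b': S0 --b--> S2
  read 'c': S2 --c--> S2

Answer: S0, S1, S0, S2, S0, S2, S2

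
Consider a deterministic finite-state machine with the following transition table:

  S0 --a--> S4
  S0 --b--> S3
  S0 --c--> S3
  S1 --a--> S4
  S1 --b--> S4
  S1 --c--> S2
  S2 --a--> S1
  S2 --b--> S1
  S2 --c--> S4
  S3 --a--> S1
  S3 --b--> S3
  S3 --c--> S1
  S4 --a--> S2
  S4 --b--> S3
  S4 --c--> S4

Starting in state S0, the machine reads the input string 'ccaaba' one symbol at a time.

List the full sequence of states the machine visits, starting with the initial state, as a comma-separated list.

Start: S0
  read 'c': S0 --c--> S3
  read 'c': S3 --c--> S1
  read 'a': S1 --a--> S4
  read 'a': S4 --a--> S2
  read 'b': S2 --b--> S1
  read 'a': S1 --a--> S4

Answer: S0, S3, S1, S4, S2, S1, S4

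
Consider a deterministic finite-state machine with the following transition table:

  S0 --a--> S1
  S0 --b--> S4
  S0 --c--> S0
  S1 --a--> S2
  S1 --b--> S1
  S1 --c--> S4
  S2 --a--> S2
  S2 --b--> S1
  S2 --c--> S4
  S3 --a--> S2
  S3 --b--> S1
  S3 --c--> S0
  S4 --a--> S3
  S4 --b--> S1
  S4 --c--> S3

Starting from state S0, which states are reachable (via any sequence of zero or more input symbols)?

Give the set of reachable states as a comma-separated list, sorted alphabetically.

Answer: S0, S1, S2, S3, S4

Derivation:
BFS from S0:
  visit S0: S0--a-->S1 (new), S0--b-->S4 (new), S0--c-->S0 (seen)
  visit S1: S1--a-->S2 (new), S1--b-->S1 (seen), S1--c-->S4 (seen)
  visit S4: S4--a-->S3 (new), S4--b-->S1 (seen), S4--c-->S3 (seen)
  visit S2: S2--a-->S2 (seen), S2--b-->S1 (seen), S2--c-->S4 (seen)
  visit S3: S3--a-->S2 (seen), S3--b-->S1 (seen), S3--c-->S0 (seen)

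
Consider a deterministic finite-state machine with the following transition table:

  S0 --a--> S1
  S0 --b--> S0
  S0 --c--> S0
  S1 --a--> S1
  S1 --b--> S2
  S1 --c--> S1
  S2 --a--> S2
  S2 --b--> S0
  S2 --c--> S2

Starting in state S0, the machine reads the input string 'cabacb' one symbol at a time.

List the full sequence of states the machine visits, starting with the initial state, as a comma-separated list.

Answer: S0, S0, S1, S2, S2, S2, S0

Derivation:
Start: S0
  read 'c': S0 --c--> S0
  read 'a': S0 --a--> S1
  read 'b': S1 --b--> S2
  read 'a': S2 --a--> S2
  read 'c': S2 --c--> S2
  read 'b': S2 --b--> S0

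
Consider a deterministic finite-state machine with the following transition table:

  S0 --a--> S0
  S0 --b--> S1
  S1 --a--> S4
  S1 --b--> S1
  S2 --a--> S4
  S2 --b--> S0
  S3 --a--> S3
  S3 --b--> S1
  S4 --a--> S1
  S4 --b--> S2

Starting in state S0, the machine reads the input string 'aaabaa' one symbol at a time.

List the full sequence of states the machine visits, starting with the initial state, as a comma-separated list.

Start: S0
  read 'a': S0 --a--> S0
  read 'a': S0 --a--> S0
  read 'a': S0 --a--> S0
  read 'b': S0 --b--> S1
  read 'a': S1 --a--> S4
  read 'a': S4 --a--> S1

Answer: S0, S0, S0, S0, S1, S4, S1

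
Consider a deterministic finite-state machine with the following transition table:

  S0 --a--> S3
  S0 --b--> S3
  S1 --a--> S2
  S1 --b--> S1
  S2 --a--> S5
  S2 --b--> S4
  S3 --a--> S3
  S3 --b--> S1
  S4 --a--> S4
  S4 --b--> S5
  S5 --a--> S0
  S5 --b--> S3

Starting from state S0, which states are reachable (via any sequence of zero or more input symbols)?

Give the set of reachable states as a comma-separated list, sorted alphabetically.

BFS from S0:
  visit S0: S0--a-->S3 (new), S0--b-->S3 (seen)
  visit S3: S3--a-->S3 (seen), S3--b-->S1 (new)
  visit S1: S1--a-->S2 (new), S1--b-->S1 (seen)
  visit S2: S2--a-->S5 (new), S2--b-->S4 (new)
  visit S5: S5--a-->S0 (seen), S5--b-->S3 (seen)
  visit S4: S4--a-->S4 (seen), S4--b-->S5 (seen)

Answer: S0, S1, S2, S3, S4, S5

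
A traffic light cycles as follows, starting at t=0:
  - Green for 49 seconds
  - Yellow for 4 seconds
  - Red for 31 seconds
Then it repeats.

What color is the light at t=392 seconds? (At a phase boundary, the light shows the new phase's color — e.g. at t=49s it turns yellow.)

Cycle length = 49 + 4 + 31 = 84s
t = 392, phase_t = 392 mod 84 = 56
56 >= 53 → RED

Answer: red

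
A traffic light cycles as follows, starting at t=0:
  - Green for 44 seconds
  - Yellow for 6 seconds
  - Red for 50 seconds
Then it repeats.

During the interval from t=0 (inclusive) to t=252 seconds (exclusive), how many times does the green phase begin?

Cycle = 44+6+50 = 100s
green phase starts at t = k*100 + 0 for k=0,1,2,...
Need k*100+0 < 252 → k < 2.520
k ∈ {0, ..., 2} → 3 starts

Answer: 3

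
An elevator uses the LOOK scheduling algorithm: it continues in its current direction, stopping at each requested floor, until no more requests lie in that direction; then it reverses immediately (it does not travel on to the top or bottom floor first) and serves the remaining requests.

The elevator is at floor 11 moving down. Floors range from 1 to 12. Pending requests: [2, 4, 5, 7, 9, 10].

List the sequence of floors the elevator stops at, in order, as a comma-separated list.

Answer: 10, 9, 7, 5, 4, 2

Derivation:
Current: 11, moving DOWN
Serve below first (descending): [10, 9, 7, 5, 4, 2]
Then reverse, serve above (ascending): []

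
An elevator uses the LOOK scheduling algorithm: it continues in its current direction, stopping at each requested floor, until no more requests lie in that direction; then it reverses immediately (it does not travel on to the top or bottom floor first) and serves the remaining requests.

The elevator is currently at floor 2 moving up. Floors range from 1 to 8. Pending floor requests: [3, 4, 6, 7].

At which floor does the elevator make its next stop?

Current floor: 2, direction: up
Requests above: [3, 4, 6, 7]
Requests below: []
Moving up and requests lie above → nearest above is min([3, 4, 6, 7]) = 3

Answer: 3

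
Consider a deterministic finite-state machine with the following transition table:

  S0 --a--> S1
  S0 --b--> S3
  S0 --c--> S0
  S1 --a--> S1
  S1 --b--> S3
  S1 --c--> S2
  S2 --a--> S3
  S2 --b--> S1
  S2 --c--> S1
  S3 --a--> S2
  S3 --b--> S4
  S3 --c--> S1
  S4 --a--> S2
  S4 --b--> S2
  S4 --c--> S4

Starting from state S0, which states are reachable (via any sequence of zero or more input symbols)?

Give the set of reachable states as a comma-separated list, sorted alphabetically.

Answer: S0, S1, S2, S3, S4

Derivation:
BFS from S0:
  visit S0: S0--a-->S1 (new), S0--b-->S3 (new), S0--c-->S0 (seen)
  visit S1: S1--a-->S1 (seen), S1--b-->S3 (seen), S1--c-->S2 (new)
  visit S3: S3--a-->S2 (seen), S3--b-->S4 (new), S3--c-->S1 (seen)
  visit S2: S2--a-->S3 (seen), S2--b-->S1 (seen), S2--c-->S1 (seen)
  visit S4: S4--a-->S2 (seen), S4--b-->S2 (seen), S4--c-->S4 (seen)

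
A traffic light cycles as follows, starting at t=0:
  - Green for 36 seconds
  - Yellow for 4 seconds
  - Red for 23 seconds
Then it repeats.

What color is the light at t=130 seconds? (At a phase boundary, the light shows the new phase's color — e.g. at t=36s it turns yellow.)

Cycle length = 36 + 4 + 23 = 63s
t = 130, phase_t = 130 mod 63 = 4
4 < 36 (green end) → GREEN

Answer: green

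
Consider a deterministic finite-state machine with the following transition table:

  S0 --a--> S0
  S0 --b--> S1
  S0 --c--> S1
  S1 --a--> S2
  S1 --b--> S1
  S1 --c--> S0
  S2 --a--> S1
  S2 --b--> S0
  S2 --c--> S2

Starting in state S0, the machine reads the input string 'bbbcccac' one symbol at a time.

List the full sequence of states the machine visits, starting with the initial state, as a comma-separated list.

Answer: S0, S1, S1, S1, S0, S1, S0, S0, S1

Derivation:
Start: S0
  read 'b': S0 --b--> S1
  read 'b': S1 --b--> S1
  read 'b': S1 --b--> S1
  read 'c': S1 --c--> S0
  read 'c': S0 --c--> S1
  read 'c': S1 --c--> S0
  read 'a': S0 --a--> S0
  read 'c': S0 --c--> S1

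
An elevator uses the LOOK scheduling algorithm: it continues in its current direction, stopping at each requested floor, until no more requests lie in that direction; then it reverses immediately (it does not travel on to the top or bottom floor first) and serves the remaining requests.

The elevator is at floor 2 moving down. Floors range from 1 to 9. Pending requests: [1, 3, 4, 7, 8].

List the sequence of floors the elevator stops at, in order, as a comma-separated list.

Answer: 1, 3, 4, 7, 8

Derivation:
Current: 2, moving DOWN
Serve below first (descending): [1]
Then reverse, serve above (ascending): [3, 4, 7, 8]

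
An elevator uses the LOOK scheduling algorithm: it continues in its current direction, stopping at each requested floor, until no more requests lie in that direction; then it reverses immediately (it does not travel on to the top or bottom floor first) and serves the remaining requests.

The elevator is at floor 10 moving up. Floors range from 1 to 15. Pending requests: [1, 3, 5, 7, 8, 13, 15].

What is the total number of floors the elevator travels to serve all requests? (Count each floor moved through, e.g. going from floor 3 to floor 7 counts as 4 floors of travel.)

Answer: 19

Derivation:
Start at floor 10 moving up, LOOK stop order: [13, 15, 8, 7, 5, 3, 1]
  10 → 13: |13-10| = 3, total = 3
  13 → 15: |15-13| = 2, total = 5
  15 → 8: |8-15| = 7, total = 12
  8 → 7: |7-8| = 1, total = 13
  7 → 5: |5-7| = 2, total = 15
  5 → 3: |3-5| = 2, total = 17
  3 → 1: |1-3| = 2, total = 19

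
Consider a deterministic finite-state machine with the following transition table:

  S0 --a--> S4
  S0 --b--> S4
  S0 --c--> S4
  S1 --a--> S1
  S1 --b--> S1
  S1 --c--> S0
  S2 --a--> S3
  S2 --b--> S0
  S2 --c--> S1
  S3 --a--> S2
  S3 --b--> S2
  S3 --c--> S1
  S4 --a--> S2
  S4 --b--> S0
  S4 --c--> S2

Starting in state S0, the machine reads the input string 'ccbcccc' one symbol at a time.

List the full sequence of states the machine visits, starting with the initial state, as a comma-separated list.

Start: S0
  read 'c': S0 --c--> S4
  read 'c': S4 --c--> S2
  read 'b': S2 --b--> S0
  read 'c': S0 --c--> S4
  read 'c': S4 --c--> S2
  read 'c': S2 --c--> S1
  read 'c': S1 --c--> S0

Answer: S0, S4, S2, S0, S4, S2, S1, S0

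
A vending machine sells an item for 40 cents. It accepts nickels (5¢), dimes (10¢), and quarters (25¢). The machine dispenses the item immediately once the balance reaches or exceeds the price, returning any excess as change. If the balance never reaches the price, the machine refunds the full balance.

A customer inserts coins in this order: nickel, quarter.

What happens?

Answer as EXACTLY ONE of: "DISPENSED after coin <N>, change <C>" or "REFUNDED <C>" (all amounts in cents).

Answer: REFUNDED 30

Derivation:
Price: 40¢
Coin 1 (nickel, 5¢): balance = 5¢
Coin 2 (quarter, 25¢): balance = 30¢
All coins inserted, balance 30¢ < price 40¢ → REFUND 30¢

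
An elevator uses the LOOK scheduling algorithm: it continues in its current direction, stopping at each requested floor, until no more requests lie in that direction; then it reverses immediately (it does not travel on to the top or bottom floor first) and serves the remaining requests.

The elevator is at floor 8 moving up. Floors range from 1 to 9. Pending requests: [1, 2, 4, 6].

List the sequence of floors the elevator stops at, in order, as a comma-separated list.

Answer: 6, 4, 2, 1

Derivation:
Current: 8, moving UP
Serve above first (ascending): []
Then reverse, serve below (descending): [6, 4, 2, 1]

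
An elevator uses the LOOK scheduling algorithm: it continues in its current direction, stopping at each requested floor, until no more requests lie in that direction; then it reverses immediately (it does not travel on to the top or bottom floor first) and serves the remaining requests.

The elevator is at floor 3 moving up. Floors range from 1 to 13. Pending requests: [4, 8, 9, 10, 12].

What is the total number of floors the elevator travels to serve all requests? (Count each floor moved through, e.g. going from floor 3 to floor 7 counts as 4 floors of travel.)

Start at floor 3 moving up, LOOK stop order: [4, 8, 9, 10, 12]
  3 → 4: |4-3| = 1, total = 1
  4 → 8: |8-4| = 4, total = 5
  8 → 9: |9-8| = 1, total = 6
  9 → 10: |10-9| = 1, total = 7
  10 → 12: |12-10| = 2, total = 9

Answer: 9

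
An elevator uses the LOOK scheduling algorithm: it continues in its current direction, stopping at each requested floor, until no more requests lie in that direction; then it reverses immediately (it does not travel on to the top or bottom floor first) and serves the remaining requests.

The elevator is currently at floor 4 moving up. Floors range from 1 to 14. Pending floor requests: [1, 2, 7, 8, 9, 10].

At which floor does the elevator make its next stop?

Current floor: 4, direction: up
Requests above: [7, 8, 9, 10]
Requests below: [1, 2]
Moving up and requests lie above → nearest above is min([7, 8, 9, 10]) = 7

Answer: 7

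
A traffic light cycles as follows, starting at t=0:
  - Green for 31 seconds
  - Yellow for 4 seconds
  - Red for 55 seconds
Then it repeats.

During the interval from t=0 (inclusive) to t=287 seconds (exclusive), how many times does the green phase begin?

Cycle = 31+4+55 = 90s
green phase starts at t = k*90 + 0 for k=0,1,2,...
Need k*90+0 < 287 → k < 3.189
k ∈ {0, ..., 3} → 4 starts

Answer: 4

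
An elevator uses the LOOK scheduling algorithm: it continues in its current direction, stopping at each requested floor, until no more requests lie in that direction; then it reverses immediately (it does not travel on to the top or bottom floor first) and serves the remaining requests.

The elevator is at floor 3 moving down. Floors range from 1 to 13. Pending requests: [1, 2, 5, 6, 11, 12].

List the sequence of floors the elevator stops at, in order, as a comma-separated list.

Current: 3, moving DOWN
Serve below first (descending): [2, 1]
Then reverse, serve above (ascending): [5, 6, 11, 12]

Answer: 2, 1, 5, 6, 11, 12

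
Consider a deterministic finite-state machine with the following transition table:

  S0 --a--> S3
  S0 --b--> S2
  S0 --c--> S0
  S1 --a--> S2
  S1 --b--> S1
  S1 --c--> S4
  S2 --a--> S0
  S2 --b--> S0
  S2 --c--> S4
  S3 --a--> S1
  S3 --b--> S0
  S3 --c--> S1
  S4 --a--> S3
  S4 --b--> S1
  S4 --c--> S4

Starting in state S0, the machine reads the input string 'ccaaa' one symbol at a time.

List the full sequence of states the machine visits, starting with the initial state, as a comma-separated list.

Answer: S0, S0, S0, S3, S1, S2

Derivation:
Start: S0
  read 'c': S0 --c--> S0
  read 'c': S0 --c--> S0
  read 'a': S0 --a--> S3
  read 'a': S3 --a--> S1
  read 'a': S1 --a--> S2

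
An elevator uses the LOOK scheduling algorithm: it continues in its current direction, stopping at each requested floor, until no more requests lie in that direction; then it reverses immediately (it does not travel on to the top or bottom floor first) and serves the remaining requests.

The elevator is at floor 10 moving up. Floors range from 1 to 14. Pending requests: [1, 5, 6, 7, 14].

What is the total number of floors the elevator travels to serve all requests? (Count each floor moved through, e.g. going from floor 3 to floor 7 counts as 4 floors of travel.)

Start at floor 10 moving up, LOOK stop order: [14, 7, 6, 5, 1]
  10 → 14: |14-10| = 4, total = 4
  14 → 7: |7-14| = 7, total = 11
  7 → 6: |6-7| = 1, total = 12
  6 → 5: |5-6| = 1, total = 13
  5 → 1: |1-5| = 4, total = 17

Answer: 17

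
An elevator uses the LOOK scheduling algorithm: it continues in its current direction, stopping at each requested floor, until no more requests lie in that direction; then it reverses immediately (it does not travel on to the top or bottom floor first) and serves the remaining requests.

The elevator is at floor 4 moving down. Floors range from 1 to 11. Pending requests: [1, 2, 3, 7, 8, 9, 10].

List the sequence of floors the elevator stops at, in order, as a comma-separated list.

Answer: 3, 2, 1, 7, 8, 9, 10

Derivation:
Current: 4, moving DOWN
Serve below first (descending): [3, 2, 1]
Then reverse, serve above (ascending): [7, 8, 9, 10]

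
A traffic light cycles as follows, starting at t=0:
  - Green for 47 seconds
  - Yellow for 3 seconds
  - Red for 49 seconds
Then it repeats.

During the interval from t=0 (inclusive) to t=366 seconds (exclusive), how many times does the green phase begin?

Cycle = 47+3+49 = 99s
green phase starts at t = k*99 + 0 for k=0,1,2,...
Need k*99+0 < 366 → k < 3.697
k ∈ {0, ..., 3} → 4 starts

Answer: 4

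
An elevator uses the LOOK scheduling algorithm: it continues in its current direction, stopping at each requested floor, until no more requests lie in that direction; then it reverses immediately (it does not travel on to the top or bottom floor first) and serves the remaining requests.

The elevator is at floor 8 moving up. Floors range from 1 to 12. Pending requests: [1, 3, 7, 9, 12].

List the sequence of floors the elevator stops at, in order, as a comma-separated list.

Current: 8, moving UP
Serve above first (ascending): [9, 12]
Then reverse, serve below (descending): [7, 3, 1]

Answer: 9, 12, 7, 3, 1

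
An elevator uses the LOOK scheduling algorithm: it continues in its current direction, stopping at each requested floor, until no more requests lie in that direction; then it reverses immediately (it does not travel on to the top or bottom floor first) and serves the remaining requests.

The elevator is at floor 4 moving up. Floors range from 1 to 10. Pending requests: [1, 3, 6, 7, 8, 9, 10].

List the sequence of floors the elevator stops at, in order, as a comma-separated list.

Answer: 6, 7, 8, 9, 10, 3, 1

Derivation:
Current: 4, moving UP
Serve above first (ascending): [6, 7, 8, 9, 10]
Then reverse, serve below (descending): [3, 1]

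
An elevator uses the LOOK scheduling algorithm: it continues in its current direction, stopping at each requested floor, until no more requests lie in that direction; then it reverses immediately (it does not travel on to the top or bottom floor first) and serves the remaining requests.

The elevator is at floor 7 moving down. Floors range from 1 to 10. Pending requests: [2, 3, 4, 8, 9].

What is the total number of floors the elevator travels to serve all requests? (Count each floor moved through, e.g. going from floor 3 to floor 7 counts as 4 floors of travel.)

Start at floor 7 moving down, LOOK stop order: [4, 3, 2, 8, 9]
  7 → 4: |4-7| = 3, total = 3
  4 → 3: |3-4| = 1, total = 4
  3 → 2: |2-3| = 1, total = 5
  2 → 8: |8-2| = 6, total = 11
  8 → 9: |9-8| = 1, total = 12

Answer: 12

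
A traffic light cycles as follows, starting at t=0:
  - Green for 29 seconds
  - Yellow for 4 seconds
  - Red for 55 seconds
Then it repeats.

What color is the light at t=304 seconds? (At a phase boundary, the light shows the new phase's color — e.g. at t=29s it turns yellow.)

Cycle length = 29 + 4 + 55 = 88s
t = 304, phase_t = 304 mod 88 = 40
40 >= 33 → RED

Answer: red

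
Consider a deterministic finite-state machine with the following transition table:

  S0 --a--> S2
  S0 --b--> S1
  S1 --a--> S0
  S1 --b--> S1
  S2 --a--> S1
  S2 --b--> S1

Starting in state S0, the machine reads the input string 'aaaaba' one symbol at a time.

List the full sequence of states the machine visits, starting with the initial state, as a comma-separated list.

Start: S0
  read 'a': S0 --a--> S2
  read 'a': S2 --a--> S1
  read 'a': S1 --a--> S0
  read 'a': S0 --a--> S2
  read 'b': S2 --b--> S1
  read 'a': S1 --a--> S0

Answer: S0, S2, S1, S0, S2, S1, S0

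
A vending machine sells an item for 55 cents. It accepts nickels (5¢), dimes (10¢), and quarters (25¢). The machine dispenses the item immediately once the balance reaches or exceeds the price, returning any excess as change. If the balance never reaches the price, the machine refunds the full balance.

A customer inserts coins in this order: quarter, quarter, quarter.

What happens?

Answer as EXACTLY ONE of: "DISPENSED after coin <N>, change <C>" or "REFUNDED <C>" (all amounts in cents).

Answer: DISPENSED after coin 3, change 20

Derivation:
Price: 55¢
Coin 1 (quarter, 25¢): balance = 25¢
Coin 2 (quarter, 25¢): balance = 50¢
Coin 3 (quarter, 25¢): balance = 75¢
  → balance >= price → DISPENSE, change = 75 - 55 = 20¢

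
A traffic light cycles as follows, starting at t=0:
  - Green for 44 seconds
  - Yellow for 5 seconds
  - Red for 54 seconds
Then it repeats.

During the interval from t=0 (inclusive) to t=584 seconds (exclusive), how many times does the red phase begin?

Answer: 6

Derivation:
Cycle = 44+5+54 = 103s
red phase starts at t = k*103 + 49 for k=0,1,2,...
Need k*103+49 < 584 → k < 5.194
k ∈ {0, ..., 5} → 6 starts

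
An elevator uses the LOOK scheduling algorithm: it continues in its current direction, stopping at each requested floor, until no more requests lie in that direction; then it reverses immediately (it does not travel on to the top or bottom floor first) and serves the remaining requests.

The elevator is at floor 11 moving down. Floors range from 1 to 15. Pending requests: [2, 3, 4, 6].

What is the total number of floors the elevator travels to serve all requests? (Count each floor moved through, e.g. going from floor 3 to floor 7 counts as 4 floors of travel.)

Start at floor 11 moving down, LOOK stop order: [6, 4, 3, 2]
  11 → 6: |6-11| = 5, total = 5
  6 → 4: |4-6| = 2, total = 7
  4 → 3: |3-4| = 1, total = 8
  3 → 2: |2-3| = 1, total = 9

Answer: 9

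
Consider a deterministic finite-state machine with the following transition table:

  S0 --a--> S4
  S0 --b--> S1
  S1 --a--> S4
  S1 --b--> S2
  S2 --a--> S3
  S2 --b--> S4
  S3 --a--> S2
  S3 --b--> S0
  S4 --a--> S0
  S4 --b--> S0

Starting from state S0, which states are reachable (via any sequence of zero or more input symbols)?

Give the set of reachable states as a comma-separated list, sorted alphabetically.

Answer: S0, S1, S2, S3, S4

Derivation:
BFS from S0:
  visit S0: S0--a-->S4 (new), S0--b-->S1 (new)
  visit S4: S4--a-->S0 (seen), S4--b-->S0 (seen)
  visit S1: S1--a-->S4 (seen), S1--b-->S2 (new)
  visit S2: S2--a-->S3 (new), S2--b-->S4 (seen)
  visit S3: S3--a-->S2 (seen), S3--b-->S0 (seen)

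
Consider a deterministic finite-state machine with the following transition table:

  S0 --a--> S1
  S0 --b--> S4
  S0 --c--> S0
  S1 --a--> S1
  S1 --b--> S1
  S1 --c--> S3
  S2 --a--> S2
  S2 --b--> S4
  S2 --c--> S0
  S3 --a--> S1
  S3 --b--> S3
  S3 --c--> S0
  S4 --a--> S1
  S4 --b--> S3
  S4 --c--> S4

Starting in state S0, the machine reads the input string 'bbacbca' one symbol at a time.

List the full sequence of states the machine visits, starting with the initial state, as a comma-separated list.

Start: S0
  read 'b': S0 --b--> S4
  read 'b': S4 --b--> S3
  read 'a': S3 --a--> S1
  read 'c': S1 --c--> S3
  read 'b': S3 --b--> S3
  read 'c': S3 --c--> S0
  read 'a': S0 --a--> S1

Answer: S0, S4, S3, S1, S3, S3, S0, S1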